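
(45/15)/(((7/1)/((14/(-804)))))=-1/134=-0.01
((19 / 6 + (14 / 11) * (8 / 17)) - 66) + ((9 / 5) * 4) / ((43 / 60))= -2517857 / 48246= -52.19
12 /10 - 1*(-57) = 291 /5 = 58.20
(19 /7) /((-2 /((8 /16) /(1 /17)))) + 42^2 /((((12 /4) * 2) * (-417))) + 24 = 45767 /3892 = 11.76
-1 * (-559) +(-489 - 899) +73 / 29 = -23968 / 29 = -826.48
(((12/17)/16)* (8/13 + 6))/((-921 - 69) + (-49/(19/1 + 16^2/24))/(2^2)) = -7654/25973909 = -0.00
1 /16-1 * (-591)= 9457 /16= 591.06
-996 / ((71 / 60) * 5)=-11952 / 71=-168.34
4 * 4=16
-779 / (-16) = 779 / 16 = 48.69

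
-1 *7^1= -7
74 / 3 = 24.67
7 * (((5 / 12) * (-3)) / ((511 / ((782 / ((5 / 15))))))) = -40.17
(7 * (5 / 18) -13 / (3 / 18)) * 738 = -56129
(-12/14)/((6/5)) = -5/7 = -0.71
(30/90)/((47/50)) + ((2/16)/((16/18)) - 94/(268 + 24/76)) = 0.14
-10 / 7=-1.43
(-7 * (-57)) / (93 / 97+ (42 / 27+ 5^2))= 348327 / 24020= 14.50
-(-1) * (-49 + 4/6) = -145/3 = -48.33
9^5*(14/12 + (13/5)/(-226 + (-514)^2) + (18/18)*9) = 44019349884/73325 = 600332.08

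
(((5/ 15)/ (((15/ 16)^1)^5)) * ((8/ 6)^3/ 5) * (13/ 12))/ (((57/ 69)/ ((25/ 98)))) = 2508193792/ 34359136875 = 0.07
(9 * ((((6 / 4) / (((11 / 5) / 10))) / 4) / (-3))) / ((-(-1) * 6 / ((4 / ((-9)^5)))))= 25 / 433026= 0.00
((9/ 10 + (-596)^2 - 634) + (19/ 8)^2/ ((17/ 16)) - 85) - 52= 120513411/ 340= 354451.21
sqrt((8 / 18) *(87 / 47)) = 2 *sqrt(4089) / 141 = 0.91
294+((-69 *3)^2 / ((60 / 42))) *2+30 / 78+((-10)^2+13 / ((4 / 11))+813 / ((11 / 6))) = 174065861 / 2860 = 60862.19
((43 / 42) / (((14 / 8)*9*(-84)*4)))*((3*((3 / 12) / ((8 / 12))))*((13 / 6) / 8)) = -559 / 9483264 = -0.00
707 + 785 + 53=1545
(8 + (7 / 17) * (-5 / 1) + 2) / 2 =3.97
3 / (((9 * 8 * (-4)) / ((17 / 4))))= -17 / 384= -0.04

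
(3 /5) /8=0.08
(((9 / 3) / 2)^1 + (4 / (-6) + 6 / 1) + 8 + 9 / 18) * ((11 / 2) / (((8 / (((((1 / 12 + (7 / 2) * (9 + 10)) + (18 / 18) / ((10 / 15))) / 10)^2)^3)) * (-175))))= -5999.51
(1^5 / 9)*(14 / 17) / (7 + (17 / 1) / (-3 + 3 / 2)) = -14 / 663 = -0.02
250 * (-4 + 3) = -250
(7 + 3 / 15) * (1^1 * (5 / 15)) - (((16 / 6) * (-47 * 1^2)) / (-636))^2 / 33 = 90057304 / 37542285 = 2.40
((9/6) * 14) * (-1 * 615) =-12915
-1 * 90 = -90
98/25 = 3.92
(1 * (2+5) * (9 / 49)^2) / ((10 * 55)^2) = 81 / 103757500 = 0.00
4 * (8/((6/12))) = 64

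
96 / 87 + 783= 784.10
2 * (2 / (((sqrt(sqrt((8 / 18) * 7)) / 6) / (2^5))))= 384 * sqrt(6) * 7^(3 / 4) / 7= 578.27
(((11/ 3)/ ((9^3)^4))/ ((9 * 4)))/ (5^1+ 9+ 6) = 11/ 610047798798960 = 0.00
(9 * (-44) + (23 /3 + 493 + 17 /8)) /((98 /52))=56.66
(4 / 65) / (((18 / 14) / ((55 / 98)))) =22 / 819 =0.03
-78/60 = -1.30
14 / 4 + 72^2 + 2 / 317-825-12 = 2758221 / 634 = 4350.51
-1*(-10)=10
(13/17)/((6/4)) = 26/51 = 0.51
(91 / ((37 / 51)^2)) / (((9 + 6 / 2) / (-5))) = -394485 / 5476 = -72.04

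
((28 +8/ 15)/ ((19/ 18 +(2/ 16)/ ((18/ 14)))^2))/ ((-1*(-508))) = 184896/ 4374515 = 0.04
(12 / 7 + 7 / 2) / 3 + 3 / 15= 1.94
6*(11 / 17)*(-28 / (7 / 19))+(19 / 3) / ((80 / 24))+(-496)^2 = 41772883 / 170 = 245722.84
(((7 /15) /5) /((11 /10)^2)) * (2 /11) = 56 /3993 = 0.01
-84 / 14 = -6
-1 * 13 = -13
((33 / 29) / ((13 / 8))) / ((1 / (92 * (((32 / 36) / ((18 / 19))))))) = 615296 / 10179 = 60.45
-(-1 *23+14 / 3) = 55 / 3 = 18.33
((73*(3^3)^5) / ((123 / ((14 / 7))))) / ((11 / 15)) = 10474702110 / 451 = 23225503.57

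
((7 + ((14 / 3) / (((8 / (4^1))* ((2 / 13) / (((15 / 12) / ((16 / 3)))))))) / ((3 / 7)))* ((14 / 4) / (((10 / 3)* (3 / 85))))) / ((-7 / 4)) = -99841 / 384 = -260.00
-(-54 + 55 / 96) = 53.43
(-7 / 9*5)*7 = -245 / 9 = -27.22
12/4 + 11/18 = 65/18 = 3.61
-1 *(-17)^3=4913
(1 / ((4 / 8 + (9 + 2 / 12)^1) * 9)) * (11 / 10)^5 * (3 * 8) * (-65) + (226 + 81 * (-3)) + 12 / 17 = -55674771 / 1232500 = -45.17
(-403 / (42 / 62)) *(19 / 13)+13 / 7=-18220 / 21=-867.62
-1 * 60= -60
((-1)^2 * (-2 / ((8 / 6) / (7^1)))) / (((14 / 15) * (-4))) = 45 / 16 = 2.81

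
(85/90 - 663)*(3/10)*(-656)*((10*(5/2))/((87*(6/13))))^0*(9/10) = 2931582/25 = 117263.28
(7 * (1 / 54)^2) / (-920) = -0.00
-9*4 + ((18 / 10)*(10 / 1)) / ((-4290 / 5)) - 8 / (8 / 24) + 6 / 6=-8440 / 143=-59.02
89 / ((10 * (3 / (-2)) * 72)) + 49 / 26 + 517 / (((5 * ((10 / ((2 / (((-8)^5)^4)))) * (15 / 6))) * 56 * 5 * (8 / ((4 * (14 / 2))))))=3646546603883381129397467 / 2023377240585016442880000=1.80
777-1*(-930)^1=1707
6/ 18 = 1/ 3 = 0.33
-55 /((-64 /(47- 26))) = 18.05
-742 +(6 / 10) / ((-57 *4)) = -742.00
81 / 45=1.80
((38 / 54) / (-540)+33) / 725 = 481121 / 10570500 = 0.05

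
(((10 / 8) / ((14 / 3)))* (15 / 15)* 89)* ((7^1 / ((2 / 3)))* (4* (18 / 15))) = 1201.50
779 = 779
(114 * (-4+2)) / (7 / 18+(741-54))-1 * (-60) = 738276 / 12373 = 59.67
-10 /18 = -5 /9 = -0.56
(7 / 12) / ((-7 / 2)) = -1 / 6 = -0.17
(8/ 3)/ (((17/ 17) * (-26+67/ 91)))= -728/ 6897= -0.11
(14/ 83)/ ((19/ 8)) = 112/ 1577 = 0.07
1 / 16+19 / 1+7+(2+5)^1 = 529 / 16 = 33.06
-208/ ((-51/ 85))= 346.67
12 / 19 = 0.63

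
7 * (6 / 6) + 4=11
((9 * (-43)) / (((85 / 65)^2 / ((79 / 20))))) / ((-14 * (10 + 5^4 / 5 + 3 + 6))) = 0.44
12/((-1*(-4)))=3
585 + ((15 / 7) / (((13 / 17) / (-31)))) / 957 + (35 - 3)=17908258 / 29029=616.91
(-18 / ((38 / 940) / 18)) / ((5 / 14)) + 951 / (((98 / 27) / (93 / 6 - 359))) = -418733145 / 3724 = -112441.77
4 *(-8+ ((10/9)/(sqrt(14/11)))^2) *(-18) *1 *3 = 1518.48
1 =1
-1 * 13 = -13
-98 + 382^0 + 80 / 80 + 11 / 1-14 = -99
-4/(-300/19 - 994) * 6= 228/9593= 0.02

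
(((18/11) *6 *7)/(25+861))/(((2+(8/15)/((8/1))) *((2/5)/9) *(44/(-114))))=-7271775/3323386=-2.19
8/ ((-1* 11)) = -8/ 11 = -0.73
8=8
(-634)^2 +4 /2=401958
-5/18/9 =-5/162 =-0.03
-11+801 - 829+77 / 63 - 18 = -502 / 9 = -55.78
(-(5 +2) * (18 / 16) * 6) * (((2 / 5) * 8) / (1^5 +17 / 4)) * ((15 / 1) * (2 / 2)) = -432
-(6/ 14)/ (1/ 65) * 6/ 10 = -117/ 7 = -16.71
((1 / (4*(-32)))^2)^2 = 1 / 268435456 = 0.00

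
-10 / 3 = -3.33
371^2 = 137641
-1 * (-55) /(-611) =-55 /611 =-0.09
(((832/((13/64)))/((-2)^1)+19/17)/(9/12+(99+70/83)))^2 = 2723727738384/6578345449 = 414.04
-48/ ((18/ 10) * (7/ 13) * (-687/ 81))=9360/ 1603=5.84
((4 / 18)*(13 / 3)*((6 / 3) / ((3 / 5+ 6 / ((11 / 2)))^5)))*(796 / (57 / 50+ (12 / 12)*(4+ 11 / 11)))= 1041597342500000 / 57665608931277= 18.06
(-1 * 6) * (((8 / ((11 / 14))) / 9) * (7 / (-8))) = 196 / 33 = 5.94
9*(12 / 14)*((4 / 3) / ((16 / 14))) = 9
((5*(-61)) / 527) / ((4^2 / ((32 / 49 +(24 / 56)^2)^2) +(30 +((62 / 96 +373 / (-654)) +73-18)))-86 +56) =-2682472560 / 361195822309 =-0.01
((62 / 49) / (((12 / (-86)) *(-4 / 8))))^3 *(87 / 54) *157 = 43136816389844 / 28588707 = 1508876.09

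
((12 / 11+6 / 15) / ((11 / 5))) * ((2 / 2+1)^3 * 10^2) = 65600 / 121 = 542.15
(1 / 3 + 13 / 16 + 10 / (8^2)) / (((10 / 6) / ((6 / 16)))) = 75 / 256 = 0.29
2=2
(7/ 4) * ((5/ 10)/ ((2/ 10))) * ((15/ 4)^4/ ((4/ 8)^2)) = 1771875/ 512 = 3460.69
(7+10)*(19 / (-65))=-323 / 65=-4.97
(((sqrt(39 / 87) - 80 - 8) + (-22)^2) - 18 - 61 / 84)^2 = 31691*sqrt(377) / 1218 + 29125356677 / 204624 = 142841.17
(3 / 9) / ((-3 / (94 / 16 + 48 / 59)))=-3157 / 4248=-0.74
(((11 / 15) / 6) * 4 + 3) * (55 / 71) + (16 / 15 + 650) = 2088793 / 3195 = 653.77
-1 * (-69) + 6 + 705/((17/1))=1980/17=116.47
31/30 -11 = -299/30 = -9.97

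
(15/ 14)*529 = 7935/ 14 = 566.79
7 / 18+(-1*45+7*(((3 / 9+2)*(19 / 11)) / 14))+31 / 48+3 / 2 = -64073 / 1584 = -40.45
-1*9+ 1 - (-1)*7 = -1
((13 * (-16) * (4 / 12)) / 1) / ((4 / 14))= -728 / 3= -242.67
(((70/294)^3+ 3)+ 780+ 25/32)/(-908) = -232279141/269087616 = -0.86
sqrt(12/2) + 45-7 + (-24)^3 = -13786 + sqrt(6) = -13783.55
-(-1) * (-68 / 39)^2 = 4624 / 1521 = 3.04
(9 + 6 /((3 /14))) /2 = 18.50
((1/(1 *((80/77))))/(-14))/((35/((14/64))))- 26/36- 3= -3.72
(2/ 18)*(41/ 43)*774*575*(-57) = -2687550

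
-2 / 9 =-0.22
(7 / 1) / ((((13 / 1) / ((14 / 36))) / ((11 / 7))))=77 / 234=0.33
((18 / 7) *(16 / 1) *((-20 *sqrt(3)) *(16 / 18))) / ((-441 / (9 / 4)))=6.46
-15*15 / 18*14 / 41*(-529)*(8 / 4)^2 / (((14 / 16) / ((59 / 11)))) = 24968800 / 451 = 55363.19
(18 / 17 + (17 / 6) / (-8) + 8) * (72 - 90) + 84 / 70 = -105729 / 680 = -155.48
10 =10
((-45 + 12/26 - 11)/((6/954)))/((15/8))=-306128/65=-4709.66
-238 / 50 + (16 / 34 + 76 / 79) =-111717 / 33575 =-3.33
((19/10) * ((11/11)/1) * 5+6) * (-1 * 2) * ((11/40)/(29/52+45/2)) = -403/1090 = -0.37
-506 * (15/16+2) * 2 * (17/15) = -202147/60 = -3369.12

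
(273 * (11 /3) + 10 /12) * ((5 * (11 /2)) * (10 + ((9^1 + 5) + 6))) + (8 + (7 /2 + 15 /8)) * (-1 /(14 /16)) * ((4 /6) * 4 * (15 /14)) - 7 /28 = 161987841 /196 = 826468.58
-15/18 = -5/6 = -0.83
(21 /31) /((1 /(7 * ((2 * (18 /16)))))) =1323 /124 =10.67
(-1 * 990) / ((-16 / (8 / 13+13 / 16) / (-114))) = -8379855 / 832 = -10071.94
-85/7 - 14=-26.14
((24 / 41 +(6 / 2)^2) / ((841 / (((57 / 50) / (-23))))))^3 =-11240929347201 / 62349514862937630875000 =-0.00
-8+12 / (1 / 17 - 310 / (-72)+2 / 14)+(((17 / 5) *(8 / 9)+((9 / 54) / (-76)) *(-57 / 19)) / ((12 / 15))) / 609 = -343055396119 / 64346238432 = -5.33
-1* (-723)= 723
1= 1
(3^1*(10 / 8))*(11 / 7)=165 / 28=5.89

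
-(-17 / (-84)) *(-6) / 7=17 / 98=0.17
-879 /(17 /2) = -1758 /17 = -103.41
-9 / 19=-0.47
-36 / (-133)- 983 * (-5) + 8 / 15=9807029 / 1995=4915.80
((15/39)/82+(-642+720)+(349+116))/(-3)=-578843/3198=-181.00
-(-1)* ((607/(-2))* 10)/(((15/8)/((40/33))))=-194240/99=-1962.02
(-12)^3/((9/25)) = -4800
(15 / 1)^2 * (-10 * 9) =-20250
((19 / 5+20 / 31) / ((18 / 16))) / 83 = 5512 / 115785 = 0.05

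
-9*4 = -36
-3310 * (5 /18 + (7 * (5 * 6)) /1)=-6264175 /9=-696019.44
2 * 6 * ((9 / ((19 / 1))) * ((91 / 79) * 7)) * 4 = 275184 / 1501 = 183.33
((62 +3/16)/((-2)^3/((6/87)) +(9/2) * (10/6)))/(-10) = 199/3472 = 0.06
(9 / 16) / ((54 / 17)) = 0.18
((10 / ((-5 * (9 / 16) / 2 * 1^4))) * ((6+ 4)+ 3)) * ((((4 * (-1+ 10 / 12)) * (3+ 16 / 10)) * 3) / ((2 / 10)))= 38272 / 9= 4252.44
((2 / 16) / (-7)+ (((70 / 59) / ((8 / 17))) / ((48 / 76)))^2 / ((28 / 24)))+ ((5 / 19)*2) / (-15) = 806281617 / 59260544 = 13.61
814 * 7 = 5698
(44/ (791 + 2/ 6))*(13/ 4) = 429/ 2374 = 0.18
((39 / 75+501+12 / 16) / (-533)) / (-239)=50227 / 12738700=0.00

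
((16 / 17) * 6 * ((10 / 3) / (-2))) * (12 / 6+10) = -1920 / 17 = -112.94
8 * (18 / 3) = 48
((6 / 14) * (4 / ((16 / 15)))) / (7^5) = 45 / 470596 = 0.00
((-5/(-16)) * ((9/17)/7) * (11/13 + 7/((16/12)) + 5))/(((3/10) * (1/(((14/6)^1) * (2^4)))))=32.64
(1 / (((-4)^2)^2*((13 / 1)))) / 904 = 1 / 3008512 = 0.00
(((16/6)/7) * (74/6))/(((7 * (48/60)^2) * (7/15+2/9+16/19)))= 87875/128282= 0.69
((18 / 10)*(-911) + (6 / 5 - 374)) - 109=-10608 / 5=-2121.60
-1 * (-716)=716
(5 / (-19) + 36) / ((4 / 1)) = 679 / 76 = 8.93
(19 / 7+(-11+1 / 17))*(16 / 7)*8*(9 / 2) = -563904 / 833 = -676.96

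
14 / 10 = 7 / 5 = 1.40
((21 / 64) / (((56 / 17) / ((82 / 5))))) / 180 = 697 / 76800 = 0.01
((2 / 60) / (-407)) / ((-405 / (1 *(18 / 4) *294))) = 49 / 183150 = 0.00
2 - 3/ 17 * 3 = 1.47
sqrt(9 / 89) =0.32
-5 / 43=-0.12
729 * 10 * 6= 43740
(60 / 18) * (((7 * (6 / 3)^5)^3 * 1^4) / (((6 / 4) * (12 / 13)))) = 730562560 / 27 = 27057872.59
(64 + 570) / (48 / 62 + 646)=9827 / 10025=0.98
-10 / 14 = -5 / 7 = -0.71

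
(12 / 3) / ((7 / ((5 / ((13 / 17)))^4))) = 208802500 / 199927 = 1044.39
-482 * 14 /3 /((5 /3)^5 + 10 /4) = -1093176 /7465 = -146.44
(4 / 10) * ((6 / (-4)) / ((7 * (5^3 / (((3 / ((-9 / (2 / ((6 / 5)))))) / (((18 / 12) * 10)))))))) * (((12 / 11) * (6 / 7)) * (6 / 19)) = 48 / 6400625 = 0.00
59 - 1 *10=49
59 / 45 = 1.31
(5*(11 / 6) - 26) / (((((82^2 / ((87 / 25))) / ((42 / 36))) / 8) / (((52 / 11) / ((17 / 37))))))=-0.84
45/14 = 3.21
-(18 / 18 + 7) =-8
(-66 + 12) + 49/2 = -59/2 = -29.50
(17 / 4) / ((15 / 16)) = 68 / 15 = 4.53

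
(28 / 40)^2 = 49 / 100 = 0.49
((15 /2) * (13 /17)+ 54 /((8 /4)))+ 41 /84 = 33.22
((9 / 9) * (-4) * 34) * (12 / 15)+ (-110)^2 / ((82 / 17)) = 491946 / 205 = 2399.74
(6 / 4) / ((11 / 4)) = 6 / 11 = 0.55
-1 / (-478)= 1 / 478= 0.00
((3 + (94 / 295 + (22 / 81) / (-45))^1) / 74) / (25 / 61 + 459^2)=0.00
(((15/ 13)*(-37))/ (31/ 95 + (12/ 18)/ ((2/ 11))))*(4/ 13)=-316350/ 96161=-3.29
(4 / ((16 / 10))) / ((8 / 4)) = 5 / 4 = 1.25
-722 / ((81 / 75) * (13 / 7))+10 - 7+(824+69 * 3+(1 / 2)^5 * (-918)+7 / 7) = 3629851 / 5616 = 646.34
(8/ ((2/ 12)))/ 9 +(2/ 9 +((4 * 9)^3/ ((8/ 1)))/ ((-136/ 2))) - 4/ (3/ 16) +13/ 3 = -14873/ 153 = -97.21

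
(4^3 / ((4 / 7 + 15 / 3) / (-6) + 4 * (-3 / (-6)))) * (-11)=-9856 / 15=-657.07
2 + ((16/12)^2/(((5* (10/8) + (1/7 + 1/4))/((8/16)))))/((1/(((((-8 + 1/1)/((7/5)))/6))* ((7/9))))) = 43238/22599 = 1.91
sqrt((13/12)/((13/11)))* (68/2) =17* sqrt(33)/3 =32.55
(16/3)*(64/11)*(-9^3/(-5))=248832/55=4524.22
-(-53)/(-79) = -53/79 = -0.67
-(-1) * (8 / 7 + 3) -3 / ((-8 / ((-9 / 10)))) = 2131 / 560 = 3.81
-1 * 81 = -81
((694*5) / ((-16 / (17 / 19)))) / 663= -1735 / 5928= -0.29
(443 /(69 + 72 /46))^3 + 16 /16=1062053572636 /4275191367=248.42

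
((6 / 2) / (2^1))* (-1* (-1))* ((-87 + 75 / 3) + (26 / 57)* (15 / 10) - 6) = -100.97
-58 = -58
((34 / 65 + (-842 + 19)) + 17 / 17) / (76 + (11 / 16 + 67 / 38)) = -2318912 / 221455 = -10.47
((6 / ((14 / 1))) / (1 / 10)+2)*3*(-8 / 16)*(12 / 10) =-396 / 35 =-11.31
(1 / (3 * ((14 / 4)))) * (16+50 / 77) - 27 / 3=-11989 / 1617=-7.41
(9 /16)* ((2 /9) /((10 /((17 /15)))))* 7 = 0.10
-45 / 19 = -2.37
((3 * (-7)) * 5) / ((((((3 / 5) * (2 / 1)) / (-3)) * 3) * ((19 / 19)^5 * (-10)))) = -35 / 4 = -8.75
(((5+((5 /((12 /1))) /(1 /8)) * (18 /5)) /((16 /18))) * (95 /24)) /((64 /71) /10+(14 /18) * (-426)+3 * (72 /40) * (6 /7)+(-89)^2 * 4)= 36119475 /14961235712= 0.00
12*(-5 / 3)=-20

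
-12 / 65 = -0.18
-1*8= -8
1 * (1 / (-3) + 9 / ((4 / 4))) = 26 / 3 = 8.67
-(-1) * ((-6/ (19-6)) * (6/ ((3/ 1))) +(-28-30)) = -766/ 13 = -58.92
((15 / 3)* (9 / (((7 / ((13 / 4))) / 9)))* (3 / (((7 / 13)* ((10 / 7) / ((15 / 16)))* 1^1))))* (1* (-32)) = -616005 / 28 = -22000.18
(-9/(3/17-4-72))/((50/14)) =1071/32225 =0.03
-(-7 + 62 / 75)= 463 / 75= 6.17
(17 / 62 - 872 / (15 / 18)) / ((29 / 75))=-4864485 / 1798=-2705.50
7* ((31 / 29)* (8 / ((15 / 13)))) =22568 / 435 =51.88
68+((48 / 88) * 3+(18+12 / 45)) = 14504 / 165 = 87.90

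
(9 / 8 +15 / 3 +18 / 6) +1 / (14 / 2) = 519 / 56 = 9.27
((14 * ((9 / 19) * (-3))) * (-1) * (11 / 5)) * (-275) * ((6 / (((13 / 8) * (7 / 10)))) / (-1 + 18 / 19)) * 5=6031384.62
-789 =-789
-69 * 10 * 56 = -38640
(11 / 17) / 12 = 11 / 204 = 0.05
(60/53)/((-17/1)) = -60/901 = -0.07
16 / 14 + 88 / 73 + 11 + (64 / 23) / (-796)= 31211541 / 2338847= 13.34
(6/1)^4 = 1296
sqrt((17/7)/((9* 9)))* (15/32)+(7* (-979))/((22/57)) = -17755.42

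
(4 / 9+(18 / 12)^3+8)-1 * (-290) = 21731 / 72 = 301.82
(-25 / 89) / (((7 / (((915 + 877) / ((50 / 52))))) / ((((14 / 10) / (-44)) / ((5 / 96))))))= 1118208 / 24475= 45.69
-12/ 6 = -2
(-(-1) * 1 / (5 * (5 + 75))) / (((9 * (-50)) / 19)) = -19 / 180000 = -0.00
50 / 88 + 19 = 861 / 44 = 19.57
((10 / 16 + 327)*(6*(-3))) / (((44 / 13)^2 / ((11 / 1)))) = -3986541 / 704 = -5662.70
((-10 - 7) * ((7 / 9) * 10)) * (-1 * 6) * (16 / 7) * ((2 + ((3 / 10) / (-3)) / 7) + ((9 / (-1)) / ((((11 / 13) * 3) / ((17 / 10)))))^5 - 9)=-30515985457591234 / 2113794375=-14436591.29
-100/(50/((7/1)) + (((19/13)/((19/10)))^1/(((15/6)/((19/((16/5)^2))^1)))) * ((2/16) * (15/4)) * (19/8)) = -5963776/463889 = -12.86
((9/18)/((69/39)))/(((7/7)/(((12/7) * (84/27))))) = 1.51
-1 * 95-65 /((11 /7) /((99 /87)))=-4120 /29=-142.07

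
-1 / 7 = -0.14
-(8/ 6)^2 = -1.78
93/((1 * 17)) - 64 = -995/17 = -58.53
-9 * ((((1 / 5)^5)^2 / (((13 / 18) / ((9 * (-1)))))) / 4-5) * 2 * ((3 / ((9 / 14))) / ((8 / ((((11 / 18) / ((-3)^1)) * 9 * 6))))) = -293261737461 / 507812500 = -577.50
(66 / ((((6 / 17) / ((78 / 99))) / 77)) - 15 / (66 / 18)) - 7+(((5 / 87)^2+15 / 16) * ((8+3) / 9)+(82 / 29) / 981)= 14812600255531 / 1306833264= 11334.73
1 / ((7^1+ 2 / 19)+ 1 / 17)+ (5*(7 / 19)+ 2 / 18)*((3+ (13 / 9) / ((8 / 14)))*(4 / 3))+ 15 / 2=117710825 / 5341869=22.04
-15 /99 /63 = -0.00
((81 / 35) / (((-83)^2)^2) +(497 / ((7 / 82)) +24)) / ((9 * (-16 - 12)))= -9710447059891 / 418582391220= -23.20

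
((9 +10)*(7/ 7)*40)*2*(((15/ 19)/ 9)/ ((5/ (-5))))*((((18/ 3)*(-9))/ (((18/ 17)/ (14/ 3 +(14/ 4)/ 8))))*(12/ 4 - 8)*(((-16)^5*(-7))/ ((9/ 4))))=-15285616640000/ 27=-566133949629.63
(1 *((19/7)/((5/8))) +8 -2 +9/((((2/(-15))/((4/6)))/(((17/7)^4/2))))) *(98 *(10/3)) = -37087786/147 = -252297.86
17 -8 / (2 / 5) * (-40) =817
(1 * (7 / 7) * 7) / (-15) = -7 / 15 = -0.47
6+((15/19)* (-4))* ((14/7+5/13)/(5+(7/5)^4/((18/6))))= 3491133/727168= 4.80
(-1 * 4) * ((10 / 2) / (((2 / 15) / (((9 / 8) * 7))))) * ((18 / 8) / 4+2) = -193725 / 64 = -3026.95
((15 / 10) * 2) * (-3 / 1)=-9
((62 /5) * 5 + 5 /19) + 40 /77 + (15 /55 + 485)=548.06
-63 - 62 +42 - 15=-98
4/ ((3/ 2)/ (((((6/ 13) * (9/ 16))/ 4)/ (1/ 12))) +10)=0.34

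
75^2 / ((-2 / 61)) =-343125 / 2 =-171562.50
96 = 96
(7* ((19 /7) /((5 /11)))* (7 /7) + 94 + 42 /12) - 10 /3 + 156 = 8759 /30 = 291.97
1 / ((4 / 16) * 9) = 4 / 9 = 0.44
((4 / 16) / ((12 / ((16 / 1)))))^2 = 1 / 9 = 0.11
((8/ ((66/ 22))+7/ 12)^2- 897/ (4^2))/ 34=-91/ 68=-1.34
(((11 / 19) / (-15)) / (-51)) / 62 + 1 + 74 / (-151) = 0.51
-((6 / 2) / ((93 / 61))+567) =-17638 / 31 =-568.97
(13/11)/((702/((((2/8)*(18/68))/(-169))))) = -1/1516944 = -0.00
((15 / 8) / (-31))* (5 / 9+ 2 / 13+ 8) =-5095 / 9672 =-0.53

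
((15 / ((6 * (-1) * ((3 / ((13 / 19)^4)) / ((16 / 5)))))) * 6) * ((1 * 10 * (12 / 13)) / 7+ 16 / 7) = -11529856 / 912247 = -12.64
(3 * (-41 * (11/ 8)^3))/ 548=-163713/ 280576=-0.58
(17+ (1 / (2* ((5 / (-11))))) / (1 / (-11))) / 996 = 97 / 3320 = 0.03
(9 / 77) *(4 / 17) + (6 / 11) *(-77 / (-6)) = 9199 / 1309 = 7.03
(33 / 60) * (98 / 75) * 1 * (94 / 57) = 25333 / 21375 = 1.19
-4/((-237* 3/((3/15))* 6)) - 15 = -159973/10665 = -15.00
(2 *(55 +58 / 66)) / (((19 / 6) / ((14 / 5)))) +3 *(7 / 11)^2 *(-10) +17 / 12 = 12150463 / 137940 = 88.09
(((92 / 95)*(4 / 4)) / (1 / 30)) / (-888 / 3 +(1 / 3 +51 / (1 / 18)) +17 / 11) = 4554 / 97793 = 0.05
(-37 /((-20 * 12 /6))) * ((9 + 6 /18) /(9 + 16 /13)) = 481 /570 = 0.84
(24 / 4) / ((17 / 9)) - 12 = -150 / 17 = -8.82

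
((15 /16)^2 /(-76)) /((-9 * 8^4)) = 25 /79691776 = 0.00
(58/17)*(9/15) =174/85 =2.05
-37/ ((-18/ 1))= 37/ 18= 2.06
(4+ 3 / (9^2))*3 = 109 / 9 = 12.11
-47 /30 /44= -47 /1320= -0.04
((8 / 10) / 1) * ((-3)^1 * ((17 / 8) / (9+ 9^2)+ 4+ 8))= -8657 / 300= -28.86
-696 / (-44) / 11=174 / 121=1.44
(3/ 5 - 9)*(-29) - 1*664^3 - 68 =-1463773842/ 5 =-292754768.40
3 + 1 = 4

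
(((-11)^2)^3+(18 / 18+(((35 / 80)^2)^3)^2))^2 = 248652194199158985111817675921947893208129 / 79228162514264337593543950336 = 3138431920018.23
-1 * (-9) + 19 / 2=37 / 2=18.50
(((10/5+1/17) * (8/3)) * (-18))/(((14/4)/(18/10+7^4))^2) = -27712549632/595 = -46575713.67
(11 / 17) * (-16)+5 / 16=-2731 / 272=-10.04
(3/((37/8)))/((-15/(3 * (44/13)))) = -1056/2405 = -0.44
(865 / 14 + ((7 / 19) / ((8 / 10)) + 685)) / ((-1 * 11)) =-397535 / 5852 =-67.93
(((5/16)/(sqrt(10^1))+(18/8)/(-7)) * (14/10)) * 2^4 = -36/5+7 * sqrt(10)/10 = -4.99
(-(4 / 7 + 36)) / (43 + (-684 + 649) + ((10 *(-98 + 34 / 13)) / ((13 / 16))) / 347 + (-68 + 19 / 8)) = 120100864 / 200351361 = 0.60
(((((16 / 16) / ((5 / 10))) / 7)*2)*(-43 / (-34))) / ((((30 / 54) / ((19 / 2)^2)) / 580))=8103006 / 119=68092.49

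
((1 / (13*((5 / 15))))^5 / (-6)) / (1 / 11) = -891 / 742586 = -0.00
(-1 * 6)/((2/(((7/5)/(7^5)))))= -0.00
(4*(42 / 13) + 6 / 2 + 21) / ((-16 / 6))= -180 / 13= -13.85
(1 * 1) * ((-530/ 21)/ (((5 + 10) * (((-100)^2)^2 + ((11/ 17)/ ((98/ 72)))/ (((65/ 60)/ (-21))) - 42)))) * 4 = -46852/ 696149643465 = -0.00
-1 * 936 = -936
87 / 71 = 1.23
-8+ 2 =-6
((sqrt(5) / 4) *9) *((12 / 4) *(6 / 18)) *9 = 81 *sqrt(5) / 4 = 45.28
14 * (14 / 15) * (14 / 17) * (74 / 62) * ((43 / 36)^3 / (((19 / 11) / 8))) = 11099256707 / 109492155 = 101.37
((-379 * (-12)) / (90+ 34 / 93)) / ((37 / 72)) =97.94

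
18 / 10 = 9 / 5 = 1.80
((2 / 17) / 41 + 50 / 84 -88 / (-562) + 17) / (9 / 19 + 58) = 2774949677 / 9139079334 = 0.30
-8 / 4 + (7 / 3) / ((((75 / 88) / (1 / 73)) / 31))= -0.84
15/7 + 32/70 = 13/5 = 2.60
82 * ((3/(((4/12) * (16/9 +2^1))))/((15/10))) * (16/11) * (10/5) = 70848/187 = 378.87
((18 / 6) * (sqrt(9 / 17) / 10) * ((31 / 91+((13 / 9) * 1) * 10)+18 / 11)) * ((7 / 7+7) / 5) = 591764 * sqrt(17) / 425425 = 5.74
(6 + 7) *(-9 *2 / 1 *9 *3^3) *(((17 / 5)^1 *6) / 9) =-644436 / 5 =-128887.20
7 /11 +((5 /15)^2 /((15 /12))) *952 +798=883.26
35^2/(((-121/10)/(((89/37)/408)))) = -545125/913308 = -0.60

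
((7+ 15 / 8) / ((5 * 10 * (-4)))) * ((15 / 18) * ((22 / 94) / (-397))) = 781 / 35825280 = 0.00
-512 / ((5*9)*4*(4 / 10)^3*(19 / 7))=-2800 / 171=-16.37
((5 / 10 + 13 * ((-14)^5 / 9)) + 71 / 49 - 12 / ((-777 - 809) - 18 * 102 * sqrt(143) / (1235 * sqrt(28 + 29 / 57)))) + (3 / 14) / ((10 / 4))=-21617887721071125800581 / 27827447836470030 - 1790100 * sqrt(3135) / 6310078874483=-776854.85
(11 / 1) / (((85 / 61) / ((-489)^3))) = -923060510.58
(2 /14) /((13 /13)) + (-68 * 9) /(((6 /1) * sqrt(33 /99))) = 1 /7 -102 * sqrt(3) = -176.53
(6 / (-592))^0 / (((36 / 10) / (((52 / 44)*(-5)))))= -325 / 198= -1.64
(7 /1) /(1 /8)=56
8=8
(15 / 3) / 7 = 5 / 7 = 0.71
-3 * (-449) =1347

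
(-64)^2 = 4096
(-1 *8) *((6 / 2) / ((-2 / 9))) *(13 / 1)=1404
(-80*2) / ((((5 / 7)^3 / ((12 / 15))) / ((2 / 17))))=-87808 / 2125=-41.32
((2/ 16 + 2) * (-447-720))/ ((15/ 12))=-19839/ 10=-1983.90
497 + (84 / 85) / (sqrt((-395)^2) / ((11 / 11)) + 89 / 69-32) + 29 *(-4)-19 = 193360129 / 534140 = 362.00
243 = 243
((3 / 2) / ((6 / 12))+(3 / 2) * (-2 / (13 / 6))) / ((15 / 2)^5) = 224 / 3290625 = 0.00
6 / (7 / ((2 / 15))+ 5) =12 / 115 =0.10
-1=-1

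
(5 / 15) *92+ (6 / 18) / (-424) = 39007 / 1272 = 30.67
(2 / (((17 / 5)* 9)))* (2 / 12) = 5 / 459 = 0.01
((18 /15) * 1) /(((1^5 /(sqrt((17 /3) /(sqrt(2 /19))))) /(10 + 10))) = 4 * 19^(1 /4) * 2^(3 /4) * sqrt(51) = 100.30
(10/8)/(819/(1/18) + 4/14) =35/412784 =0.00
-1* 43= -43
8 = 8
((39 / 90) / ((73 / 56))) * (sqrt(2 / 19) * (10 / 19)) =0.06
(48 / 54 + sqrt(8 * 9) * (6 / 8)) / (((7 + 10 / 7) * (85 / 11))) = 616 / 45135 + 693 * sqrt(2) / 10030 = 0.11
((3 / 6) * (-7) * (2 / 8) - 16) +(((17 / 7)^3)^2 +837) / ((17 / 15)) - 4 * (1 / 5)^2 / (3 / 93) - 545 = 141091604889 / 400006600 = 352.72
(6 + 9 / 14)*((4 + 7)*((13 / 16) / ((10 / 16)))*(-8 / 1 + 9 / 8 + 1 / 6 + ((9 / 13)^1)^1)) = -571.48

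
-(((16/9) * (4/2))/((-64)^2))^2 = -1/1327104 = -0.00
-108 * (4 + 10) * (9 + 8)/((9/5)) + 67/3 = -42773/3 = -14257.67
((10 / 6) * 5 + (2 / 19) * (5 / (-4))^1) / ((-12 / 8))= -935 / 171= -5.47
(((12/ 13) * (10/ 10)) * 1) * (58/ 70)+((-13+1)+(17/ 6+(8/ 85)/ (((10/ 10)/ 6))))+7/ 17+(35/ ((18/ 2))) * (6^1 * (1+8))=202.57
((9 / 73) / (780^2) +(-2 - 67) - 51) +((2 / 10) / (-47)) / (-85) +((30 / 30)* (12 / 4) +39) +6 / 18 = -77.67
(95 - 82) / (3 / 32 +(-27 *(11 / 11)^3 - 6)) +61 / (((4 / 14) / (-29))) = -1003087 / 162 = -6191.90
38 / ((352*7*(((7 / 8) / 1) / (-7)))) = -19 / 154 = -0.12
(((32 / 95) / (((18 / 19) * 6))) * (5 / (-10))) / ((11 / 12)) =-16 / 495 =-0.03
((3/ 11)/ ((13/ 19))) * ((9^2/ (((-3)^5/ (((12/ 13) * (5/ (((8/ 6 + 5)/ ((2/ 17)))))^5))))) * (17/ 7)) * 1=-291600000/ 141640522156133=-0.00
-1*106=-106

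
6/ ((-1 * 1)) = -6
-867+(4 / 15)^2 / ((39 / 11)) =-7607749 / 8775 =-866.98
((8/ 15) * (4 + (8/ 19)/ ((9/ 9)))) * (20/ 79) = 896/ 1501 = 0.60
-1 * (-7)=7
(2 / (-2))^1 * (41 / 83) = -41 / 83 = -0.49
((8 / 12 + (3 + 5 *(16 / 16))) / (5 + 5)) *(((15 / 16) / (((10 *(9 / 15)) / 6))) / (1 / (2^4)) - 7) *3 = 104 / 5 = 20.80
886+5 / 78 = 69113 / 78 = 886.06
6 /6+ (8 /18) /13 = 121 /117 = 1.03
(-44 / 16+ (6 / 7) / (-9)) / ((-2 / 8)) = 239 / 21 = 11.38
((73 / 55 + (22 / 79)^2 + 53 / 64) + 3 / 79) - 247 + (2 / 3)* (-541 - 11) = -13460628413 / 21968320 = -612.73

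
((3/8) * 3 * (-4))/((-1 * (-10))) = -9/20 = -0.45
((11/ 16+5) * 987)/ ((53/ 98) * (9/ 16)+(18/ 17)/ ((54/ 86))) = 448905366/ 159175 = 2820.20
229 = 229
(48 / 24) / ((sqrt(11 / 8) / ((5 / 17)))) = 20* sqrt(22) / 187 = 0.50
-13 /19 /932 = -13 /17708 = -0.00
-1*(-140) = 140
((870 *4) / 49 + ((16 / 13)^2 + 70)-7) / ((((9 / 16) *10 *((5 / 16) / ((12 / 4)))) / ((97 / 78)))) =6967654336 / 24221925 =287.66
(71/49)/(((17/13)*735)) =923/612255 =0.00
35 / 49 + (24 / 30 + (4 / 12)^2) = 512 / 315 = 1.63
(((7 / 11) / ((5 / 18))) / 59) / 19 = 126 / 61655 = 0.00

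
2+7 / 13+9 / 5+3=477 / 65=7.34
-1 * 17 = -17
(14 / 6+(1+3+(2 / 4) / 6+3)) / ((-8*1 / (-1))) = 113 / 96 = 1.18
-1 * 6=-6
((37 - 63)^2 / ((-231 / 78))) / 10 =-8788 / 385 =-22.83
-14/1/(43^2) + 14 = 25872/1849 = 13.99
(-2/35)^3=-8/42875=-0.00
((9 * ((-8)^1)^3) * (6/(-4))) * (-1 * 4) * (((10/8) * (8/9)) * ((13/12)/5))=-6656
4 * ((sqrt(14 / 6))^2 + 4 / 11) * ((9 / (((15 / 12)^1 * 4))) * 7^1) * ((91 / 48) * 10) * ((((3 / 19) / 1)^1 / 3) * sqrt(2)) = 56693 * sqrt(2) / 418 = 191.81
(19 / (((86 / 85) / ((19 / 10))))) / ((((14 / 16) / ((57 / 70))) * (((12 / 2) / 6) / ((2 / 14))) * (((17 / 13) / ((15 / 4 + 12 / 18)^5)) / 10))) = 37289237524331 / 611670528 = 60962.95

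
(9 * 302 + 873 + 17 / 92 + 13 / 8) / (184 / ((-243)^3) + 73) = 49.22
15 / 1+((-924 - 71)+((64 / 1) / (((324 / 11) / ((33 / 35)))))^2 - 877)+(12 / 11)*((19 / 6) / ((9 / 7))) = -18174198769 / 9823275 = -1850.12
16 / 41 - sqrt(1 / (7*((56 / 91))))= 16 / 41 - sqrt(182) / 28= -0.09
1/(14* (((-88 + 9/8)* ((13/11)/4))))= -176/63245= -0.00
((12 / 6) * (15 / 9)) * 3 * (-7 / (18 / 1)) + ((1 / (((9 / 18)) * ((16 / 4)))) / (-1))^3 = -289 / 72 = -4.01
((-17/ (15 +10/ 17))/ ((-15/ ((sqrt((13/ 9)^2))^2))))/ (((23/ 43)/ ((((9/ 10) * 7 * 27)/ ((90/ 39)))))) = 191114833/ 9142500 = 20.90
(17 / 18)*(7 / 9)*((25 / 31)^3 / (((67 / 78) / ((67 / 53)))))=24171875 / 42630921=0.57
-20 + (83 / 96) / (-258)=-495443 / 24768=-20.00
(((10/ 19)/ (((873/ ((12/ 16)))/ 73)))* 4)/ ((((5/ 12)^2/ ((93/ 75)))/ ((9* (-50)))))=-3910464/ 9215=-424.36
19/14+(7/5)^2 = 1161/350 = 3.32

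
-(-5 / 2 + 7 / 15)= 61 / 30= 2.03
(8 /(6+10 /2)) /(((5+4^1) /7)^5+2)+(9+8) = 17462437 /1019293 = 17.13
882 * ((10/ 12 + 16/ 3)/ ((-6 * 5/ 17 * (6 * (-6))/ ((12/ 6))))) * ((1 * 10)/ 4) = 30821/ 72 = 428.07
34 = 34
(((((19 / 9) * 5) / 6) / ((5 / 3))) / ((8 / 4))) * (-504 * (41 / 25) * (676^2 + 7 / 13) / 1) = -199351445.14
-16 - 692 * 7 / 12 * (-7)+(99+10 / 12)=5819 / 2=2909.50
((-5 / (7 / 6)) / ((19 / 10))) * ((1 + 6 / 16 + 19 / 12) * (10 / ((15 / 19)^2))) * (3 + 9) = -26980 / 21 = -1284.76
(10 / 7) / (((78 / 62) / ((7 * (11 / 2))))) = 1705 / 39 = 43.72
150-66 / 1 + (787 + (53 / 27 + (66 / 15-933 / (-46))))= 5574379 / 6210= 897.65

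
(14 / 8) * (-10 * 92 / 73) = -1610 / 73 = -22.05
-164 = -164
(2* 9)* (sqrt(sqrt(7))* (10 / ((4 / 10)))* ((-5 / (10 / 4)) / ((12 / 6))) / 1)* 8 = -3600* 7^(1 / 4) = -5855.68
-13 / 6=-2.17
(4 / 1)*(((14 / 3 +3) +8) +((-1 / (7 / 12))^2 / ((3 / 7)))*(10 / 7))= 14972 / 147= 101.85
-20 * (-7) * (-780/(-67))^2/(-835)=-17035200/749663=-22.72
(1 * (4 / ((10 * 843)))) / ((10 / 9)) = 3 / 7025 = 0.00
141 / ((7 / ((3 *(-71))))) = -30033 / 7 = -4290.43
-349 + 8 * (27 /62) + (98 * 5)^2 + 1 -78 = 7430002 /31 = 239677.48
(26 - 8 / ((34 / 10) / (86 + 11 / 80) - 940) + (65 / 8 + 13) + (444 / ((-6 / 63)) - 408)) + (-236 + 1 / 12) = -204375287119 / 38863608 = -5258.78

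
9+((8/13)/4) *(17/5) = 619/65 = 9.52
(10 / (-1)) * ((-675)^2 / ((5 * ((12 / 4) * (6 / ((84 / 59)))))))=-4252500 / 59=-72076.27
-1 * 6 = -6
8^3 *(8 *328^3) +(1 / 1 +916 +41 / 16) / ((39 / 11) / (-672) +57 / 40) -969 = 2528110881423303 / 17491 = 144537812670.71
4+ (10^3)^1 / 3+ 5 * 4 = 1072 / 3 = 357.33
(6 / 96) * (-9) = -9 / 16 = -0.56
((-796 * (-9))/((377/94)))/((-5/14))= -5001.50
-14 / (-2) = 7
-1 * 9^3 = -729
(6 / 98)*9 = 27 / 49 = 0.55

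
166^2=27556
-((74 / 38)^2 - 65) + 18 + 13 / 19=28841 / 361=79.89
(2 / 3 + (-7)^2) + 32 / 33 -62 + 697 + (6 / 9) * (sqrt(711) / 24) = sqrt(79) / 12 + 7542 / 11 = 686.38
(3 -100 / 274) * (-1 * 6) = -2166 / 137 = -15.81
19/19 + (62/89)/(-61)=5367/5429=0.99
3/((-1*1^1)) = -3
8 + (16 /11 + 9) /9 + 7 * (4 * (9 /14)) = 2689 /99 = 27.16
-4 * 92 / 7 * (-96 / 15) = 11776 / 35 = 336.46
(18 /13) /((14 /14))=18 /13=1.38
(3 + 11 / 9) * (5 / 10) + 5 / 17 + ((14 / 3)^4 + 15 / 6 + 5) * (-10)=-6630683 / 1377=-4815.31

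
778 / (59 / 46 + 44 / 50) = 894700 / 2487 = 359.75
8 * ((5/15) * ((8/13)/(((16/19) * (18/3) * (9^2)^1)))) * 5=0.02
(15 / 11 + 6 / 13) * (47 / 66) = 1.30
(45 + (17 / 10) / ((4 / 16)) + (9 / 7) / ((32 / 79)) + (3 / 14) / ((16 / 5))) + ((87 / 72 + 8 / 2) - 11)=82739 / 1680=49.25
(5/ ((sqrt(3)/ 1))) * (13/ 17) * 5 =325 * sqrt(3)/ 51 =11.04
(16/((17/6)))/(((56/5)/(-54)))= -3240/119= -27.23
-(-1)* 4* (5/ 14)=10/ 7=1.43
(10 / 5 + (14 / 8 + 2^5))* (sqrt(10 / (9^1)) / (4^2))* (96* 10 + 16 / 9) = 77363* sqrt(10) / 108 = 2265.22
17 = 17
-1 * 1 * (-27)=27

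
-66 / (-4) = 33 / 2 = 16.50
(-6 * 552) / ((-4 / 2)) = 1656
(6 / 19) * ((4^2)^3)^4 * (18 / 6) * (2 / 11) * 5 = 50665495807918080 / 209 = 242418640229273.11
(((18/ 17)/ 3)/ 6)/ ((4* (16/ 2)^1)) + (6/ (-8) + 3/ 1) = 1225/ 544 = 2.25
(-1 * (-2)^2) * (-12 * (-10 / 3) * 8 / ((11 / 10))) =-12800 / 11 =-1163.64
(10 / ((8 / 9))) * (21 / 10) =189 / 8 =23.62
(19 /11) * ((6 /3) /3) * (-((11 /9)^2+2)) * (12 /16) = -5377 /1782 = -3.02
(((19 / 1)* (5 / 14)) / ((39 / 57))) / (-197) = -1805 / 35854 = -0.05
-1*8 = -8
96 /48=2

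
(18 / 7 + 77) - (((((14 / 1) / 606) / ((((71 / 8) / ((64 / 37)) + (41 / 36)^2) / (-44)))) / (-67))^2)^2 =5898527914809099786946011804749956609085 / 74128717062261763934941508218787876407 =79.57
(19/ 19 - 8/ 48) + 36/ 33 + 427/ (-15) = -8759/ 330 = -26.54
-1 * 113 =-113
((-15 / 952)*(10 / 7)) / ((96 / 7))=-25 / 15232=-0.00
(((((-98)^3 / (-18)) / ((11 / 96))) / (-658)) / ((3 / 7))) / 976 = -470596 / 283833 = -1.66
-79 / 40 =-1.98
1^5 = 1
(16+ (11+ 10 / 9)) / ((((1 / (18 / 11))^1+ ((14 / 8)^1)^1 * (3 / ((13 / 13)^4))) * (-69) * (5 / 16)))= -704 / 3165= -0.22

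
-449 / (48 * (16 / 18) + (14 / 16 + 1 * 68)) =-10776 / 2677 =-4.03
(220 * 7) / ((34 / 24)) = 18480 / 17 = 1087.06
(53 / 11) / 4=53 / 44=1.20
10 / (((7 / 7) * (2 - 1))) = 10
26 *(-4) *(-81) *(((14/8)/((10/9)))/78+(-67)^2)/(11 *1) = 378155061/110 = 3437773.28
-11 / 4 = -2.75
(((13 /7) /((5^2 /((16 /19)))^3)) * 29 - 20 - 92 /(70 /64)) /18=-5.78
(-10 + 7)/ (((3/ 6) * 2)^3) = -3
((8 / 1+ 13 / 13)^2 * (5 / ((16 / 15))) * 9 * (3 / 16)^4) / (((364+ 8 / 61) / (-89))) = -2671475175 / 2587885568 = -1.03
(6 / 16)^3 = 27 / 512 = 0.05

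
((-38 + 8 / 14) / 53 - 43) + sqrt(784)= -5827 / 371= -15.71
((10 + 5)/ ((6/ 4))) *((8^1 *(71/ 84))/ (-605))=-284/ 2541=-0.11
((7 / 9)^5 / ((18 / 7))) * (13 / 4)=1529437 / 4251528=0.36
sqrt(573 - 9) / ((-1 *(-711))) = 2 *sqrt(141) / 711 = 0.03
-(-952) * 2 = 1904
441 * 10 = 4410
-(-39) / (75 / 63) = 819 / 25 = 32.76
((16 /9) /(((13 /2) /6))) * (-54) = -1152 /13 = -88.62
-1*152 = -152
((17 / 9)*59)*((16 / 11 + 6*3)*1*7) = 1502494 / 99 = 15176.71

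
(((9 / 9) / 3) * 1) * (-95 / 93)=-95 / 279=-0.34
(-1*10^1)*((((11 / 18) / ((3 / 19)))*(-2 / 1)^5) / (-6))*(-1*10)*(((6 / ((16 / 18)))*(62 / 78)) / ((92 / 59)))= 19113050 / 2691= 7102.58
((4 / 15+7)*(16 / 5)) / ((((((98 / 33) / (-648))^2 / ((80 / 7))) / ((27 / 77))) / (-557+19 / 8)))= -1447550185821696 / 588245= -2460794712.78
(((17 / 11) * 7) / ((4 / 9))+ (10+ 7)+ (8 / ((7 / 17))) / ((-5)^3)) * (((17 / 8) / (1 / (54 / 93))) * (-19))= -4609458387 / 4774000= -965.53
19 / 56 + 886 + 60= 52995 / 56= 946.34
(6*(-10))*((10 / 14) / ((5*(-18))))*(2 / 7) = 20 / 147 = 0.14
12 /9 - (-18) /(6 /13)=121 /3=40.33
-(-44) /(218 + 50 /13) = 143 /721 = 0.20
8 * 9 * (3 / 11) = 216 / 11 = 19.64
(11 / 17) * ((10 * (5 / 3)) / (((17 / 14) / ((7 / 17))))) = 53900 / 14739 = 3.66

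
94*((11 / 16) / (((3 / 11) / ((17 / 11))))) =8789 / 24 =366.21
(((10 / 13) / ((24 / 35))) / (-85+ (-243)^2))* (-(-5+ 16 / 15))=2065 / 27595152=0.00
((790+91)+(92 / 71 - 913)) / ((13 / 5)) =-10900 / 923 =-11.81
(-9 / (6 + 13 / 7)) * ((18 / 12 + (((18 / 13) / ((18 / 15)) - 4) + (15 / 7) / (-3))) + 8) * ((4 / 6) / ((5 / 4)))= -3.63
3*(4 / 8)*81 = 243 / 2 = 121.50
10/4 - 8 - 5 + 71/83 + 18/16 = -5657/664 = -8.52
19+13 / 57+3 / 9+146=9437 / 57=165.56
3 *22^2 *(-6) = -8712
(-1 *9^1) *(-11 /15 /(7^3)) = 33 /1715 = 0.02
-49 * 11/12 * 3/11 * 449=-5500.25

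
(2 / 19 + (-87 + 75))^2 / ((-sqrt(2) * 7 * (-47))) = 25538 * sqrt(2) / 118769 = 0.30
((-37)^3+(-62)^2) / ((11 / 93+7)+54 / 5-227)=3109455 / 13889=223.88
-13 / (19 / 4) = -52 / 19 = -2.74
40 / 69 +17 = 1213 / 69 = 17.58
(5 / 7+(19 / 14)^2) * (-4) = -501 / 49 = -10.22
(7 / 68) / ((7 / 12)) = 3 / 17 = 0.18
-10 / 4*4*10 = -100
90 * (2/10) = 18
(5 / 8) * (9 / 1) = 45 / 8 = 5.62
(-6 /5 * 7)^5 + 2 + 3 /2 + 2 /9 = -2352232801 /56250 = -41817.47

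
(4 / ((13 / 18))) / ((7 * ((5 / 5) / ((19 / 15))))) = 456 / 455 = 1.00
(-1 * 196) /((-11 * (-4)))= -49 /11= -4.45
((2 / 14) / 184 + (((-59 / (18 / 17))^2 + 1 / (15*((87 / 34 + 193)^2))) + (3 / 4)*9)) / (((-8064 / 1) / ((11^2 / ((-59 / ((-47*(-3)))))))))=111.58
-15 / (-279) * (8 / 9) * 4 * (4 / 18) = 320 / 7533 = 0.04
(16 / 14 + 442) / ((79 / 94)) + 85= 338593 / 553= 612.28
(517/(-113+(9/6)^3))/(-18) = 2068/7893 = 0.26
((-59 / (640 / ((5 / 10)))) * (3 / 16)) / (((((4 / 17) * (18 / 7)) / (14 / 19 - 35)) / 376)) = 71607179 / 389120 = 184.02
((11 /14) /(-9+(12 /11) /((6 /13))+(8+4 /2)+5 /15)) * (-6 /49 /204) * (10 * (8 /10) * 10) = -3630 /355691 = -0.01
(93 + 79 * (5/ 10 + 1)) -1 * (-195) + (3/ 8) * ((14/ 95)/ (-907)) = 140104269/ 344660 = 406.50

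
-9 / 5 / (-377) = 9 / 1885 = 0.00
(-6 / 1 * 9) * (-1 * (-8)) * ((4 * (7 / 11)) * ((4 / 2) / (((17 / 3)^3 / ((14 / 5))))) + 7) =-826274736 / 270215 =-3057.84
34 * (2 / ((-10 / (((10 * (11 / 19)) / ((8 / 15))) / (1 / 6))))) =-8415 / 19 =-442.89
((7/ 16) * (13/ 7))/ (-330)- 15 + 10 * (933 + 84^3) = 31343954387/ 5280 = 5936355.00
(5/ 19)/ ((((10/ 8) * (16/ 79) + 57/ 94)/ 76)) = 23.27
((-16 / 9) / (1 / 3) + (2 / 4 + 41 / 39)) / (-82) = 295 / 6396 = 0.05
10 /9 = 1.11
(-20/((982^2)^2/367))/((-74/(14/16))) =12845/137628274992448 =0.00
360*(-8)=-2880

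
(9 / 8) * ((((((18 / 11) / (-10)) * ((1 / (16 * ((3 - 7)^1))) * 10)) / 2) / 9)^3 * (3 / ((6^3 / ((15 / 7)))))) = 15 / 156313321472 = 0.00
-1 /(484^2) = -0.00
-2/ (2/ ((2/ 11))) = -2/ 11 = -0.18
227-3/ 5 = 1132/ 5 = 226.40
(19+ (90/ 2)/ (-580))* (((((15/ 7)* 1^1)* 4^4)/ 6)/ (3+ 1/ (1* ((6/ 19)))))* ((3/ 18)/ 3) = 351200/ 22533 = 15.59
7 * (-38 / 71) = -266 / 71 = -3.75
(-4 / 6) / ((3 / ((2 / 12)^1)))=-1 / 27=-0.04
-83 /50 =-1.66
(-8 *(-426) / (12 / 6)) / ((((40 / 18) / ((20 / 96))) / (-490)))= -156555 / 2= -78277.50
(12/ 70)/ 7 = 6/ 245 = 0.02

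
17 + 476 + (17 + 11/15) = 7661/15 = 510.73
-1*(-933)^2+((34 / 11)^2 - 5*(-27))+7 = -105310831 / 121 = -870337.45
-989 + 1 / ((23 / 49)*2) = -45445 / 46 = -987.93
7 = 7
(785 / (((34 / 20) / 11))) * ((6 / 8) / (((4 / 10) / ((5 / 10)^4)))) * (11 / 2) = 3273.84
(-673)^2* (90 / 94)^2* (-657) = -602588064825 / 2209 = -272787716.08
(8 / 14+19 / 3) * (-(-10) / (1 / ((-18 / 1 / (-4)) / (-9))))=-725 / 21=-34.52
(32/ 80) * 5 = 2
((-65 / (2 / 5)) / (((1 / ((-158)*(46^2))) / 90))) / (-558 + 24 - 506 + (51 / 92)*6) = -224919162000 / 47687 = -4716571.85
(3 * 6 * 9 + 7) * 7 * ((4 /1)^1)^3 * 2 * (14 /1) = 2119936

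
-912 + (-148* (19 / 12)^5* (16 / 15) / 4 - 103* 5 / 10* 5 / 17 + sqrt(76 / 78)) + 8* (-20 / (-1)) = -4599787391 / 3965760 + sqrt(1482) / 39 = -1158.89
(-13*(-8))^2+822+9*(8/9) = 11646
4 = 4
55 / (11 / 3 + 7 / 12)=220 / 17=12.94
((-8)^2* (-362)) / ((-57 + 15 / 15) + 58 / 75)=868800 / 2071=419.51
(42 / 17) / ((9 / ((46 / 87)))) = 644 / 4437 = 0.15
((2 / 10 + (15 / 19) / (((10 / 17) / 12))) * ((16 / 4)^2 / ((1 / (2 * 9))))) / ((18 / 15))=74352 / 19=3913.26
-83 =-83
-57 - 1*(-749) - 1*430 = 262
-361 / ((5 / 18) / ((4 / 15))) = -8664 / 25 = -346.56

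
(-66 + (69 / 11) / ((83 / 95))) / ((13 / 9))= -37179 / 913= -40.72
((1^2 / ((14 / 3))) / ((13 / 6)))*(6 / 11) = 54 / 1001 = 0.05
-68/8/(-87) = 17/174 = 0.10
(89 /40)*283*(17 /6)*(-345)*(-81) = 797697477 /16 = 49856092.31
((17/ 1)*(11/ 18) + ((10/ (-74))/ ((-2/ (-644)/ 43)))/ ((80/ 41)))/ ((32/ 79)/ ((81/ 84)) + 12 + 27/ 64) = -4791023256/ 64863923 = -73.86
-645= -645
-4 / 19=-0.21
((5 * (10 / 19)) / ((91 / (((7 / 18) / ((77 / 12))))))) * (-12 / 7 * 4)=-1600 / 133133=-0.01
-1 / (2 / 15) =-15 / 2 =-7.50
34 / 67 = 0.51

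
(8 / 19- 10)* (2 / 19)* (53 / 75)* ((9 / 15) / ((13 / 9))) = -13356 / 45125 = -0.30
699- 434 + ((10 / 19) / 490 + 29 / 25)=6194899 / 23275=266.16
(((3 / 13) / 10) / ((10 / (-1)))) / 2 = -3 / 2600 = -0.00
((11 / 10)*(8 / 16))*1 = 11 / 20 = 0.55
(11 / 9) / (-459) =-11 / 4131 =-0.00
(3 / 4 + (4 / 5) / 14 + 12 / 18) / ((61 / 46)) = 14237 / 12810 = 1.11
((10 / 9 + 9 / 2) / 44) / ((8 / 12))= 101 / 528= 0.19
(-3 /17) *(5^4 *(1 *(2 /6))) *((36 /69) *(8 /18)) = -10000 /1173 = -8.53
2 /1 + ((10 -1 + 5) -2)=14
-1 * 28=-28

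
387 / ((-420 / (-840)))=774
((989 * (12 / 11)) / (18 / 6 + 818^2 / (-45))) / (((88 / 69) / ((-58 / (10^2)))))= 53432703 / 1618953380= 0.03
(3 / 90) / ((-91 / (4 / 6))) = -1 / 4095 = -0.00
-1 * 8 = -8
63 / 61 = 1.03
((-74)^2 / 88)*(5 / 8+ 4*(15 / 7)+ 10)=1471675 / 1232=1194.54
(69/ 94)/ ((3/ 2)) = 23/ 47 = 0.49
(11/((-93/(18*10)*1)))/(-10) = 66/31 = 2.13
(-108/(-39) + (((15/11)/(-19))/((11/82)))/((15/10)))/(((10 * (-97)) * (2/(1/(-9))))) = 18026/130456755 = 0.00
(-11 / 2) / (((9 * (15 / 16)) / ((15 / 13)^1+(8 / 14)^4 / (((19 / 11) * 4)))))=-61022456 / 80061345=-0.76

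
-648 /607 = -1.07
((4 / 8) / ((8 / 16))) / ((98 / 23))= 0.23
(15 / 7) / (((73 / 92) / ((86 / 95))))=23736 / 9709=2.44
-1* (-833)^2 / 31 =-693889 / 31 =-22383.52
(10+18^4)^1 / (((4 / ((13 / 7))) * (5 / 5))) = 97487 / 2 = 48743.50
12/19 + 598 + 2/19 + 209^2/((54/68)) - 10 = 55594.44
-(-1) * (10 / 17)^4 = 10000 / 83521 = 0.12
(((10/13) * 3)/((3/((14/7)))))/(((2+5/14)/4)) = 1120/429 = 2.61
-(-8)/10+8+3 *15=269/5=53.80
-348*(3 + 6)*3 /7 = -9396 /7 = -1342.29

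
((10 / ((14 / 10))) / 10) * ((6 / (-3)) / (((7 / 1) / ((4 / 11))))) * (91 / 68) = -130 / 1309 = -0.10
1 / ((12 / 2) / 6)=1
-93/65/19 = -93/1235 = -0.08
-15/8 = -1.88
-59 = -59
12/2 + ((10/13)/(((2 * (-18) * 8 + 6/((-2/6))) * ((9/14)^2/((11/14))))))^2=155737252186/25956109881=6.00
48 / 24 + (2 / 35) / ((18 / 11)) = 641 / 315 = 2.03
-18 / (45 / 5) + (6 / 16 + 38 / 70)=-303 / 280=-1.08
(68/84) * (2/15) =34/315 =0.11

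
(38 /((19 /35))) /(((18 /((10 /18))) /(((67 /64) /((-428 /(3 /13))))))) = -11725 /9614592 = -0.00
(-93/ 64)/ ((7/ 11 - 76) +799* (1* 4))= -1023/ 2196928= -0.00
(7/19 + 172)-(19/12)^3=5528879/32832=168.40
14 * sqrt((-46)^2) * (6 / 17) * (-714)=-162288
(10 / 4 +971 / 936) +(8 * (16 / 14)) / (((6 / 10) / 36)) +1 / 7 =3618353 / 6552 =552.25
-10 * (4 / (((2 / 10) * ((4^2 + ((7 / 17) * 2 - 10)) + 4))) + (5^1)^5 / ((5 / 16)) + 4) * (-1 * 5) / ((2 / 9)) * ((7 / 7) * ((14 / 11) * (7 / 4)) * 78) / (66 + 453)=65968054425 / 87538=753593.35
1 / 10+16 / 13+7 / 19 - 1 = 0.70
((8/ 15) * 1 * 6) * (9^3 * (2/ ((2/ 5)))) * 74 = 863136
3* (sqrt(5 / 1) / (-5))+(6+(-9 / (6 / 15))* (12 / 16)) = -87 / 8-3* sqrt(5) / 5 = -12.22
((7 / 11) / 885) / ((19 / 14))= 98 / 184965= 0.00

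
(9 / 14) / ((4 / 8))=9 / 7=1.29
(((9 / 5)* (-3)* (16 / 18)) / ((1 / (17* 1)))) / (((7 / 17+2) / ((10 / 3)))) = -4624 / 41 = -112.78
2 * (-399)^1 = -798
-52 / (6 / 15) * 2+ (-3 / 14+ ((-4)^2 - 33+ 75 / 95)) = -73529 / 266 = -276.42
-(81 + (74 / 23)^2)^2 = -2335305625 / 279841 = -8345.12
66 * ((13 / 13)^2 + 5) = 396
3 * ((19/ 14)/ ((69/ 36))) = 342/ 161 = 2.12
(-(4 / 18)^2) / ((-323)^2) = -4 / 8450649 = -0.00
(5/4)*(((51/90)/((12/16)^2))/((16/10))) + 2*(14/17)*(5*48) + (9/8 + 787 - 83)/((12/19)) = 22216027/14688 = 1512.53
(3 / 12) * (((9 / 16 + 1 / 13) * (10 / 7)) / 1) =95 / 416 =0.23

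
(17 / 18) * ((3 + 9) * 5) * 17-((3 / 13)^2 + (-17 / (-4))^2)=7667605 / 8112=945.22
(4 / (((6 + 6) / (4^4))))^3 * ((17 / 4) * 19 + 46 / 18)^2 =9430893592576 / 2187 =4312251299.76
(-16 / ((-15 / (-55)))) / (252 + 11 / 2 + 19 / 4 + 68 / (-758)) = -266816 / 1192305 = -0.22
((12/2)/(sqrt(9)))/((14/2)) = 2/7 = 0.29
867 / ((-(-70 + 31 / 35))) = 12.54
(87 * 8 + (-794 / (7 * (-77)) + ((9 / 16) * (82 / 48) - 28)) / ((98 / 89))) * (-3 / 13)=-13646471859 / 87895808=-155.26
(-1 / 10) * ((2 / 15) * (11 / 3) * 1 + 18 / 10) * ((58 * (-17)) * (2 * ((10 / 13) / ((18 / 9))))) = 101558 / 585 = 173.60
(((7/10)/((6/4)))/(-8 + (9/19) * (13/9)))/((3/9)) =-133/695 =-0.19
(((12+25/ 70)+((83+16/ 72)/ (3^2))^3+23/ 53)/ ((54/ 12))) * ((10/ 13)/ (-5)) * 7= -633649400578/ 3295465641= -192.28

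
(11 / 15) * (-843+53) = -1738 / 3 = -579.33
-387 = -387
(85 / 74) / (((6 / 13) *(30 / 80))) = 2210 / 333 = 6.64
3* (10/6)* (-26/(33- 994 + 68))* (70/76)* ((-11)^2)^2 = 33308275/16967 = 1963.12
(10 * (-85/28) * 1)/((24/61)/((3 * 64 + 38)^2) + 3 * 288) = -0.04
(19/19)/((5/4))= 4/5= 0.80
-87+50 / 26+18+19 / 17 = -14577 / 221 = -65.96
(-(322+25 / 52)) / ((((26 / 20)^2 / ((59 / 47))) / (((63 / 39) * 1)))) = -519419775 / 1342367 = -386.94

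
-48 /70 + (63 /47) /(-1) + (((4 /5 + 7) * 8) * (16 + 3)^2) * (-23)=-518109.23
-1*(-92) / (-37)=-92 / 37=-2.49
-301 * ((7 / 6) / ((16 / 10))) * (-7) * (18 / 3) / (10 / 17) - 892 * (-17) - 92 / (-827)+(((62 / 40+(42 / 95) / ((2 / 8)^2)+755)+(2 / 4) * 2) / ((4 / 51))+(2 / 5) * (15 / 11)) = 280589324357 / 6913720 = 40584.42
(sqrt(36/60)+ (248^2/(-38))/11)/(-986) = 0.15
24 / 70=12 / 35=0.34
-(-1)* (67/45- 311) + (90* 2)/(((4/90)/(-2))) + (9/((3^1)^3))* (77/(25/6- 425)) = -8409.57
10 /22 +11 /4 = 141 /44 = 3.20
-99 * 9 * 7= -6237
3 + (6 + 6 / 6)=10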